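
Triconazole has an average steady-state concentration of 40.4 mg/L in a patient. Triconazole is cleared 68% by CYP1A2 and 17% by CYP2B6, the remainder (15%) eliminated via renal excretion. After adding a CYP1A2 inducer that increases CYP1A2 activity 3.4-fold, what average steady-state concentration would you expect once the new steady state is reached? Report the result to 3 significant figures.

15.3 mg/L

The CYP1A2 pathway (68% of clearance) rises to 3.4× activity: 0.68 × 3.4 = 2.312.
CYP2B6 (17%) and the residual 15% are unaffected.
New clearance relative to baseline: 2.312 + 0.17 + 0.15 = 2.632.
With dosing unchanged, average steady-state concentration scales as 1/CL: 40.4 / 2.632 = 15.3 mg/L.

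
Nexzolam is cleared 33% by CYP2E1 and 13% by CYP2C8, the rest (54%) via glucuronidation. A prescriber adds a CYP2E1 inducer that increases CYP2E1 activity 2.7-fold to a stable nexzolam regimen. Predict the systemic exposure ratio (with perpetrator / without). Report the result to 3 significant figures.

The CYP2E1 pathway (33% of clearance) rises to 2.7× activity: 0.33 × 2.7 = 0.891.
CYP2C8 (13%) and the residual 54% are unaffected.
Relative clearance = 0.891 + 0.13 + 0.54 = 1.561.
Systemic exposure is inversely proportional to clearance, so the fold-change is 1 / 1.561 = 0.641.

0.641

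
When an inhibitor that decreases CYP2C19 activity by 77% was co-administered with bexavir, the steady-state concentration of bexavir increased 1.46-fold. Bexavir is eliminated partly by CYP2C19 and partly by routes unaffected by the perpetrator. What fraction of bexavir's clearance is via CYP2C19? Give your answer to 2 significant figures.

Let fm be the CYP2C19 fraction. New clearance relative to baseline = fm × 0.23 + (1 − fm).
Steady-state concentration ratio = 1 / (new CL fraction), so new CL fraction = 1 / 1.46 = 0.6849.
fm × 0.23 + 1 − fm = 0.6849  ⇒  fm × (0.23 − 1) = −0.3151  ⇒  fm = 0.41.

0.41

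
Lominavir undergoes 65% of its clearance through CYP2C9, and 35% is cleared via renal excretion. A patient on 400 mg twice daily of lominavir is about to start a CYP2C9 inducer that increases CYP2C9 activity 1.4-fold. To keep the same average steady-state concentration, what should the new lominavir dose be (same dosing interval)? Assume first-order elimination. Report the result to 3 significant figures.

504 mg

The CYP2C9 pathway (65% of clearance) increases to 1.4× activity: 0.65 × 1.4 = 0.91.
The remaining 35% of clearance is unaffected.
Relative clearance = 0.91 + 0.35 = 1.26.
To maintain the same steady-state level, dose must scale with clearance: new dose = 400 × 1.26 = 504 mg.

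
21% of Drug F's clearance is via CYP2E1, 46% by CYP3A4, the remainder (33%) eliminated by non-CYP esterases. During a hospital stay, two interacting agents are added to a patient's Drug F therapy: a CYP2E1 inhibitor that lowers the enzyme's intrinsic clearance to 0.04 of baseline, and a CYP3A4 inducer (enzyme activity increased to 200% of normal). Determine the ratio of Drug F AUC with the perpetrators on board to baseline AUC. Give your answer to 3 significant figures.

CYP2E1: 0.21 × 0.04 = 0.0084
CYP3A4: 0.46 × 2 = 0.92
Other: 0.33 (unchanged)
New clearance relative to baseline: 0.0084 + 0.92 + 0.33 = 1.2584.
AUC ∝ 1/CL: fold-change = 1 / 1.2584 = 0.795.

0.795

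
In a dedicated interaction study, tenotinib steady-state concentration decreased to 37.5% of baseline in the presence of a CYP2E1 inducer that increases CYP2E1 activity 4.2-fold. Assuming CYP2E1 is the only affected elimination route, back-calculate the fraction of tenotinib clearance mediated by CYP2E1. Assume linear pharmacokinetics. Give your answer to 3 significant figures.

0.521

Call the CYP2E1 fraction fm. After the interaction, CL_new/CL_old = fm × 4.2 + (1 − fm).
Steady-state concentration ratio = 1 / (new CL fraction), so new CL fraction = 1 / 0.375 = 2.667.
fm × 4.2 + 1 − fm = 2.667  ⇒  fm × (4.2 − 1) = 1.667  ⇒  fm = 0.521.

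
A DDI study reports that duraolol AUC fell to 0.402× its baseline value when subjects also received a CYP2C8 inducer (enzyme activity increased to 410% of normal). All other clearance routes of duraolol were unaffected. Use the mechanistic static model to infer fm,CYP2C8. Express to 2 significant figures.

0.48

Let x = fm,CYP2C8. Because AUC ∝ 1/CL, relative clearance rose to 1/0.402 = 2.488.
Setting x·4.1 + (1 − x) = 2.488 and solving: x = (2.488 − 1)/(4.1 − 1) = 0.48.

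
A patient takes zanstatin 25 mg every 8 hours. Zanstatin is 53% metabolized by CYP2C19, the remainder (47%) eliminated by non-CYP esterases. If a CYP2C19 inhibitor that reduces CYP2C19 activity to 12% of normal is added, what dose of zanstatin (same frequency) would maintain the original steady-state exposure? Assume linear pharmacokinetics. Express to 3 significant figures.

13.3 mg

The CYP2C19 pathway (53% of clearance) is reduced to 0.12× activity: 0.53 × 0.12 = 0.0636.
Non-CYP routes (47%) are unchanged.
CL_new/CL_old = 0.0636 + 0.47 = 0.5336.
Css,avg = (dose rate)/CL, so holding Css fixed requires dose ∝ CL: 25 × 0.5336 = 13.3 mg.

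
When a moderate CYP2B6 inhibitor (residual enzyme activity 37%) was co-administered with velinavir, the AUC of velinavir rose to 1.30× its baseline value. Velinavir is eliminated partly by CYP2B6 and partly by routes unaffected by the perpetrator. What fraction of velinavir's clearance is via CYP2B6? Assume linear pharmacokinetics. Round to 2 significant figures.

0.37

Call the CYP2B6 fraction fm. After the interaction, CL_new/CL_old = fm × 0.37 + (1 − fm).
AUC ratio = 1 / (new CL fraction), so new CL fraction = 1 / 1.30 = 0.7692.
fm × 0.37 + 1 − fm = 0.7692  ⇒  fm × (0.37 − 1) = −0.2308  ⇒  fm = 0.37.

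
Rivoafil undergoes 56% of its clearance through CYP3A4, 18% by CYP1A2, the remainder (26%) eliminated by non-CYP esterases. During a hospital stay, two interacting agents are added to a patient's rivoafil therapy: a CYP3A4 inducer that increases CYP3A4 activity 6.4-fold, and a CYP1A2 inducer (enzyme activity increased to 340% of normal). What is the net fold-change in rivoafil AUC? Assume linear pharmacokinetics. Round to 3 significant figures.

The CYP3A4 pathway (56% of clearance) increases to 6.4× activity: 0.56 × 6.4 = 3.584.
The CYP1A2 pathway (18% of clearance) rises to 3.4× activity: 0.18 × 3.4 = 0.612.
The remaining 26% of clearance is unaffected.
CL_new/CL_old = 3.584 + 0.612 + 0.26 = 4.456.
Because AUC varies inversely with clearance, the combined effect is 1 / 4.456 = 0.224.

0.224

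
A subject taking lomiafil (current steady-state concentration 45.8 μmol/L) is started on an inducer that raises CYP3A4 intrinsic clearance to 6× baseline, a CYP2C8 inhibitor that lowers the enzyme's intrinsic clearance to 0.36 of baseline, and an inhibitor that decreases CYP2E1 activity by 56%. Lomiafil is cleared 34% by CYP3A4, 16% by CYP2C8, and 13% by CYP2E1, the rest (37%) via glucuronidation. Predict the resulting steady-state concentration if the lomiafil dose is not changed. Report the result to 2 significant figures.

18 μmol/L

CYP3A4: 0.34 × 6 = 2.04
CYP2C8: 0.16 × 0.36 = 0.0576
CYP2E1: 0.13 × 0.44 = 0.0572
Other: 0.37 (unchanged)
CL_new/CL_old = 2.04 + 0.0576 + 0.0572 + 0.37 = 2.5248.
New steady-state concentration = 45.8 / 2.5248 = 18 μmol/L (concentration scales inversely with clearance).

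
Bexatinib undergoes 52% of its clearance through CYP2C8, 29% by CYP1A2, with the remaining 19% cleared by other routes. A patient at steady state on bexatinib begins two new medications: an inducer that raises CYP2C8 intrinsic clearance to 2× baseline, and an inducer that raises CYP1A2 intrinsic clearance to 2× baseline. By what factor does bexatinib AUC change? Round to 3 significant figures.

0.552

The CYP2C8 pathway (52% of clearance) increases to 2× activity: 0.52 × 2 = 1.04.
The CYP1A2 pathway (29% of clearance) is boosted to 2× activity: 0.29 × 2 = 0.58.
The remaining 19% of clearance is unaffected.
CL_new/CL_old = 1.04 + 0.58 + 0.19 = 1.81.
Net AUC ratio = 1 / 1.81 = 0.552.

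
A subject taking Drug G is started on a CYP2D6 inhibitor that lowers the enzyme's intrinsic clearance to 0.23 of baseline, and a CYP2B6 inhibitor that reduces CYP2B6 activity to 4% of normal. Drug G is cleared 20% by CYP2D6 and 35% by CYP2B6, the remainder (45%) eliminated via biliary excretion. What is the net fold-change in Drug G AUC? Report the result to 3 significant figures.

1.96

The CYP2D6 pathway (20% of clearance) is reduced to 0.23× activity: 0.2 × 0.23 = 0.046.
The CYP2B6 pathway (35% of clearance) falls to 0.04× activity: 0.35 × 0.04 = 0.014.
Non-CYP routes (45%) are unchanged.
CL_new/CL_old = 0.046 + 0.014 + 0.45 = 0.51.
Net AUC ratio = 1 / 0.51 = 1.96.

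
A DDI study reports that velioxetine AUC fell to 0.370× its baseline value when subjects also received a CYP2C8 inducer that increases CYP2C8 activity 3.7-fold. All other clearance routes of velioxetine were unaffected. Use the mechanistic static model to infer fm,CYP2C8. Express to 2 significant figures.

0.63

Let x = fm,CYP2C8. Because AUC ∝ 1/CL, relative clearance rose to 1/0.370 = 2.703.
Only the CYP2C8 route changed, so 2.703 = x·3.7 + (1 − x), giving x = 0.63.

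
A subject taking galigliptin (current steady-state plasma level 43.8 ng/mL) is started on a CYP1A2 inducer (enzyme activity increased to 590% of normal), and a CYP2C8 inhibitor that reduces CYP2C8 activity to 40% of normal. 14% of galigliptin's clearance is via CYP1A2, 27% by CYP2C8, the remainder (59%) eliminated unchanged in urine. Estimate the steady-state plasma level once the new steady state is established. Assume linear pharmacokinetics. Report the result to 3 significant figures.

The CYP1A2 pathway (14% of clearance) is boosted to 5.9× activity: 0.14 × 5.9 = 0.826.
The CYP2C8 pathway (27% of clearance) drops to 0.4× activity: 0.27 × 0.4 = 0.108.
Non-CYP routes (59%) are unchanged.
CL_new/CL_old = 0.826 + 0.108 + 0.59 = 1.524.
Steady-state plasma level ∝ 1/CL: new value = 43.8 / 1.524 = 28.7 ng/mL.

28.7 ng/mL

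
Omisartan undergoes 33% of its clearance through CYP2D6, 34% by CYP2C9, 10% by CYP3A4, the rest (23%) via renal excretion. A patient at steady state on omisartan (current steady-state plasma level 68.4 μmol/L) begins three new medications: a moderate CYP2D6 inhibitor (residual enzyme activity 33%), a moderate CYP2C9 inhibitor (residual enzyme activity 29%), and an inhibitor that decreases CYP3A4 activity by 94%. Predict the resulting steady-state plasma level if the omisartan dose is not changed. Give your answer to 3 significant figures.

The CYP2D6 pathway (33% of clearance) drops to 0.33× activity: 0.33 × 0.33 = 0.1089.
The CYP2C9 pathway (34% of clearance) drops to 0.29× activity: 0.34 × 0.29 = 0.0986.
The CYP3A4 pathway (10% of clearance) falls to 0.06× activity: 0.1 × 0.06 = 0.006.
The remaining 23% of clearance is unaffected.
New clearance relative to baseline: 0.1089 + 0.0986 + 0.006 + 0.23 = 0.4435.
Dividing the baseline by the relative clearance: 68.4 / 0.4435 = 154 μmol/L.

154 μmol/L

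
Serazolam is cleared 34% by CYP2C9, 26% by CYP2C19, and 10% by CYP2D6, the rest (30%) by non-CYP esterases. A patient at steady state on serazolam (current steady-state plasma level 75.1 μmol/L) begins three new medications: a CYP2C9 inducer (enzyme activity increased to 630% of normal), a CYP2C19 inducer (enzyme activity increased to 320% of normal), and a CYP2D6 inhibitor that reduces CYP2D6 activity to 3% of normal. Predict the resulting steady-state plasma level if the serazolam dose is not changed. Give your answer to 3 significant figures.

CYP2C9: 0.34 × 6.3 = 2.142
CYP2C19: 0.26 × 3.2 = 0.832
CYP2D6: 0.1 × 0.03 = 0.003
Other: 0.3 (unchanged)
CL_new/CL_old = 2.142 + 0.832 + 0.003 + 0.3 = 3.277.
New steady-state plasma level = 75.1 / 3.277 = 22.9 μmol/L (concentration scales inversely with clearance).

22.9 μmol/L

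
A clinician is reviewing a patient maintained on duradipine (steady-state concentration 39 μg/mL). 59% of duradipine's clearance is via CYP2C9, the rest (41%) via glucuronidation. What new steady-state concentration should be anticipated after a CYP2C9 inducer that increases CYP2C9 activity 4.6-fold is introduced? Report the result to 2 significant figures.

12 μg/mL

The CYP2C9 pathway (59% of clearance) rises to 4.6× activity: 0.59 × 4.6 = 2.714.
Non-CYP routes (41%) are unchanged.
New clearance relative to baseline: 2.714 + 0.41 = 3.124.
New steady-state concentration = baseline ÷ relative clearance = 39 / 3.124 = 12 μg/mL.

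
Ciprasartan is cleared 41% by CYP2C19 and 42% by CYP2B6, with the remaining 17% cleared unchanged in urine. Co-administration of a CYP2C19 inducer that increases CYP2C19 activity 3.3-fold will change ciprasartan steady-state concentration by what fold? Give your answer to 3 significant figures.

0.515

CYP2C19: 0.41 × 3.3 = 1.353
CYP2B6: 0.42 (unchanged)
Other: 0.17 (unchanged)
Relative clearance = 1.353 + 0.42 + 0.17 = 1.943.
Steady-state concentration is inversely proportional to clearance, so the fold-change is 1 / 1.943 = 0.515.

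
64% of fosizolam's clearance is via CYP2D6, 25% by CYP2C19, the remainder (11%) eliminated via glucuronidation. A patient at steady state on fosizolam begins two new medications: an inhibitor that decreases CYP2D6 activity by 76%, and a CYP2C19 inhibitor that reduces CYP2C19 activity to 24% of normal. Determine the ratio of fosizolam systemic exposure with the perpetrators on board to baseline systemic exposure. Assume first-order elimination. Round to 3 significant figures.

The CYP2D6 pathway (64% of clearance) drops to 0.24× activity: 0.64 × 0.24 = 0.1536.
The CYP2C19 pathway (25% of clearance) is reduced to 0.24× activity: 0.25 × 0.24 = 0.06.
The remaining 11% of clearance is unaffected.
New clearance relative to baseline: 0.1536 + 0.06 + 0.11 = 0.3236.
Because systemic exposure varies inversely with clearance, the combined effect is 1 / 0.3236 = 3.09.

3.09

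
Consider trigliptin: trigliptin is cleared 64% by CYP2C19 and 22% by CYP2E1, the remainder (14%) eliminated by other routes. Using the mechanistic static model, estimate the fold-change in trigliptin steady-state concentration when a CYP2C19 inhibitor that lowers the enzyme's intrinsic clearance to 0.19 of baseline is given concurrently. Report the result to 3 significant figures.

CYP2C19: 0.64 × 0.19 = 0.1216
CYP2E1: 0.22 (unchanged)
Other: 0.14 (unchanged)
CL_new/CL_old = 0.1216 + 0.22 + 0.14 = 0.4816.
Steady-state concentration is inversely proportional to clearance, so the fold-change is 1 / 0.4816 = 2.08.

2.08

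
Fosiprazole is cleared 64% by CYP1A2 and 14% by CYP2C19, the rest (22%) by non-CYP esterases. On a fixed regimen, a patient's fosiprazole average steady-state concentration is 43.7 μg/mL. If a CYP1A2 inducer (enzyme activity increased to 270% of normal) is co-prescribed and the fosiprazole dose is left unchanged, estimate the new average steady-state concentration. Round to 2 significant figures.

The CYP1A2 pathway (64% of clearance) is boosted to 2.7× activity: 0.64 × 2.7 = 1.728.
CYP2C19 (14%) and the residual 22% are unaffected.
Relative clearance = 1.728 + 0.14 + 0.22 = 2.088.
New average steady-state concentration = baseline ÷ relative clearance = 43.7 / 2.088 = 21 μg/mL.

21 μg/mL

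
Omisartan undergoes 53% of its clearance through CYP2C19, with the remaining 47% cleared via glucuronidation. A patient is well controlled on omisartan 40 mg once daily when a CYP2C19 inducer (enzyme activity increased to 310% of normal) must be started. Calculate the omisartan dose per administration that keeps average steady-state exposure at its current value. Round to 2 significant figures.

85 mg

The CYP2C19 pathway (53% of clearance) rises to 3.1× activity: 0.53 × 3.1 = 1.643.
The remaining 47% of clearance is unaffected.
New clearance relative to baseline: 1.643 + 0.47 = 2.113.
To maintain the same steady-state level, dose must scale with clearance: new dose = 40 × 2.113 = 85 mg.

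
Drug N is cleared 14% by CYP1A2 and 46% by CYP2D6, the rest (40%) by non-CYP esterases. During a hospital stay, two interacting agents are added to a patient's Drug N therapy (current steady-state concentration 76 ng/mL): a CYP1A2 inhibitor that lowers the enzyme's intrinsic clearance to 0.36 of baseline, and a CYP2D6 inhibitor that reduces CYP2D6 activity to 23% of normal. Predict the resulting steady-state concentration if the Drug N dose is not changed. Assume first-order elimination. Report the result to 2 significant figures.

1.4 × 10² ng/mL

The CYP1A2 pathway (14% of clearance) is reduced to 0.36× activity: 0.14 × 0.36 = 0.0504.
The CYP2D6 pathway (46% of clearance) falls to 0.23× activity: 0.46 × 0.23 = 0.1058.
The remaining 40% of clearance is unaffected.
New clearance relative to baseline: 0.0504 + 0.1058 + 0.4 = 0.5562.
Dividing the baseline by the relative clearance: 76 / 0.5562 = 1.4 × 10² ng/mL.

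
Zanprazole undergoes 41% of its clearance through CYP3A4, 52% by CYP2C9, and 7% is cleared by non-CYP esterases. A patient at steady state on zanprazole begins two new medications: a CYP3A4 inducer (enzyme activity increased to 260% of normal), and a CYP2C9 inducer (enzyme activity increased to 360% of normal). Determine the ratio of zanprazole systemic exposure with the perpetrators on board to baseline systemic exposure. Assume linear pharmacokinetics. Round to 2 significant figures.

0.33

The CYP3A4 pathway (41% of clearance) is boosted to 2.6× activity: 0.41 × 2.6 = 1.066.
The CYP2C9 pathway (52% of clearance) increases to 3.6× activity: 0.52 × 3.6 = 1.872.
Non-CYP routes (7%) are unchanged.
New clearance relative to baseline: 1.066 + 1.872 + 0.07 = 3.008.
Systemic exposure ∝ 1/CL: fold-change = 1 / 3.008 = 0.33.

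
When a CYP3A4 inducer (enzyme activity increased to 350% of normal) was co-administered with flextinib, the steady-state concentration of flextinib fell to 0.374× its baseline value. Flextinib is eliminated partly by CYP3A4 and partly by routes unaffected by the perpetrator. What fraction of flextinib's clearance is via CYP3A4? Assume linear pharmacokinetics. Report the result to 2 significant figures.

Let fm be the CYP3A4 fraction. New clearance relative to baseline = fm × 3.5 + (1 − fm).
Steady-state concentration ratio = 1 / (new CL fraction), so new CL fraction = 1 / 0.374 = 2.674.
fm × 3.5 + 1 − fm = 2.674  ⇒  fm × (3.5 − 1) = 1.674  ⇒  fm = 0.67.

0.67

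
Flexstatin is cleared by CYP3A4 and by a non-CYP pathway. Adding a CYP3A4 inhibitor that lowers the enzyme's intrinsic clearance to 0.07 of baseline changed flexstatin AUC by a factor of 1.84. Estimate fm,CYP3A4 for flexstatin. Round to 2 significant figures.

Call the CYP3A4 fraction fm. After the interaction, CL_new/CL_old = fm × 0.07 + (1 − fm).
AUC ratio = 1 / (new CL fraction), so new CL fraction = 1 / 1.84 = 0.5435.
fm × 0.07 + 1 − fm = 0.5435  ⇒  fm × (0.07 − 1) = −0.4565  ⇒  fm = 0.49.

0.49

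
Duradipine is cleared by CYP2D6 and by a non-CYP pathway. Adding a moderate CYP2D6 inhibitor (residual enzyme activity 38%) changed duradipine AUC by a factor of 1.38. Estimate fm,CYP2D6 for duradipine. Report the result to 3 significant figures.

CL'/CL = 1 / 1.38 = 0.7246
0.38·fm + (1 − fm) = 0.7246
fm = (0.7246 − 1) / (0.38 − 1) = 0.444

0.444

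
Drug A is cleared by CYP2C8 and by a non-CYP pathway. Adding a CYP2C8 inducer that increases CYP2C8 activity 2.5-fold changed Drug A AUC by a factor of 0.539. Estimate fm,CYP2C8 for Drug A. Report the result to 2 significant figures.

0.57

Let x = fm,CYP2C8. Because AUC ∝ 1/CL, relative clearance rose to 1/0.539 = 1.855.
Only the CYP2C8 route changed, so 1.855 = x·2.5 + (1 − x), giving x = 0.57.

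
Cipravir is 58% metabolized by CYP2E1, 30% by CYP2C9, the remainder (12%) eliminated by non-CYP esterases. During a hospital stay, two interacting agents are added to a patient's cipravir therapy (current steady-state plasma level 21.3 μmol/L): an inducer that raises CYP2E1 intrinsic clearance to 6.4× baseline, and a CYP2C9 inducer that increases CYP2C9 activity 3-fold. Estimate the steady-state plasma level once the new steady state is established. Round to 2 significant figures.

CYP2E1: 0.58 × 6.4 = 3.712
CYP2C9: 0.3 × 3 = 0.9
Other: 0.12 (unchanged)
Relative clearance = 3.712 + 0.9 + 0.12 = 4.732.
New steady-state plasma level = 21.3 / 4.732 = 4.5 μmol/L (concentration scales inversely with clearance).

4.5 μmol/L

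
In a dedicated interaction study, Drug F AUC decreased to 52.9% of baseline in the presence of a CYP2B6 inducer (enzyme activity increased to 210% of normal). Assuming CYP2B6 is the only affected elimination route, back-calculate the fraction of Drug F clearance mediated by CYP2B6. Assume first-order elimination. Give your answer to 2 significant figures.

Call the CYP2B6 fraction fm. After the interaction, CL_new/CL_old = fm × 2.1 + (1 − fm).
AUC ratio = 1 / (new CL fraction), so new CL fraction = 1 / 0.529 = 1.89.
fm × 2.1 + 1 − fm = 1.89  ⇒  fm × (2.1 − 1) = 0.8904  ⇒  fm = 0.81.

0.81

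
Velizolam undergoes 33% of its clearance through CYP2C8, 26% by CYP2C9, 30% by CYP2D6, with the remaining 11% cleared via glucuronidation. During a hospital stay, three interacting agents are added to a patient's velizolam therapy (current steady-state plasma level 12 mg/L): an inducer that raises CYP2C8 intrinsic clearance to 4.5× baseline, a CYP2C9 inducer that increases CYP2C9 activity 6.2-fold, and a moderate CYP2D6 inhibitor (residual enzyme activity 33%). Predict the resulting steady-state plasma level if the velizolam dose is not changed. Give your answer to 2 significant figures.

The CYP2C8 pathway (33% of clearance) rises to 4.5× activity: 0.33 × 4.5 = 1.485.
The CYP2C9 pathway (26% of clearance) rises to 6.2× activity: 0.26 × 6.2 = 1.612.
The CYP2D6 pathway (30% of clearance) drops to 0.33× activity: 0.3 × 0.33 = 0.099.
Non-CYP routes (11%) are unchanged.
Relative clearance = 1.485 + 1.612 + 0.099 + 0.11 = 3.306.
New steady-state plasma level = 12 / 3.306 = 3.6 mg/L (concentration scales inversely with clearance).

3.6 mg/L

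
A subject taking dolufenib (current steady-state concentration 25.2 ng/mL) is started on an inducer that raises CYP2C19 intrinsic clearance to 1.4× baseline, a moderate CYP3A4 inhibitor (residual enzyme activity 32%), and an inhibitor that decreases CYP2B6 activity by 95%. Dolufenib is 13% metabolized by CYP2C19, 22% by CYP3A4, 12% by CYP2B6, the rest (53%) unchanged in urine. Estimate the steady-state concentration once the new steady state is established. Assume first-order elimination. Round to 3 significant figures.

32.0 ng/mL

The CYP2C19 pathway (13% of clearance) increases to 1.4× activity: 0.13 × 1.4 = 0.182.
The CYP3A4 pathway (22% of clearance) falls to 0.32× activity: 0.22 × 0.32 = 0.0704.
The CYP2B6 pathway (12% of clearance) falls to 0.05× activity: 0.12 × 0.05 = 0.006.
Non-CYP routes (53%) are unchanged.
New clearance relative to baseline: 0.182 + 0.0704 + 0.006 + 0.53 = 0.7884.
Steady-state concentration ∝ 1/CL: new value = 25.2 / 0.7884 = 32.0 ng/mL.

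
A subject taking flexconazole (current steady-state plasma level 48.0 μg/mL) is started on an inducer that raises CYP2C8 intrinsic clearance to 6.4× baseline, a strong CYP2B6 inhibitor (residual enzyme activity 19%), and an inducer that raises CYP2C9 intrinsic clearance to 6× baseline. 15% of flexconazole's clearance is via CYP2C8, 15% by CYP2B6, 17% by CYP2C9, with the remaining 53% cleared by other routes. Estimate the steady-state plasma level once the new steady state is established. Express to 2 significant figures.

19 μg/mL

The CYP2C8 pathway (15% of clearance) increases to 6.4× activity: 0.15 × 6.4 = 0.96.
The CYP2B6 pathway (15% of clearance) drops to 0.19× activity: 0.15 × 0.19 = 0.0285.
The CYP2C9 pathway (17% of clearance) is boosted to 6× activity: 0.17 × 6 = 1.02.
Non-CYP routes (53%) are unchanged.
Relative clearance = 0.96 + 0.0285 + 1.02 + 0.53 = 2.5385.
New steady-state plasma level = 48.0 / 2.5385 = 19 μg/mL (concentration scales inversely with clearance).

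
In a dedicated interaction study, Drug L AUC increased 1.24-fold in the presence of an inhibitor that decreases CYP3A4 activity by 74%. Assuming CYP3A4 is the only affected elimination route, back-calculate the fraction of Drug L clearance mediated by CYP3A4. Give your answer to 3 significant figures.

Let x = fm,CYP3A4. Because AUC ∝ 1/CL, relative clearance fell to 1/1.24 = 0.8065.
Setting x·0.26 + (1 − x) = 0.8065 and solving: x = (0.8065 − 1)/(0.26 − 1) = 0.262.

0.262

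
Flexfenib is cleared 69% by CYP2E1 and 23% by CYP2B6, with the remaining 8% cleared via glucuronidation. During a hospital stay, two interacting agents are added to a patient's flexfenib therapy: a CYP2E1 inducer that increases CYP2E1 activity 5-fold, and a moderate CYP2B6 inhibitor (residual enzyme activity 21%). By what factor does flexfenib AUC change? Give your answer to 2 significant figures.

0.28

CYP2E1: 0.69 × 5 = 3.45
CYP2B6: 0.23 × 0.21 = 0.0483
Other: 0.08 (unchanged)
New clearance relative to baseline: 3.45 + 0.0483 + 0.08 = 3.5783.
Because AUC varies inversely with clearance, the combined effect is 1 / 3.5783 = 0.28.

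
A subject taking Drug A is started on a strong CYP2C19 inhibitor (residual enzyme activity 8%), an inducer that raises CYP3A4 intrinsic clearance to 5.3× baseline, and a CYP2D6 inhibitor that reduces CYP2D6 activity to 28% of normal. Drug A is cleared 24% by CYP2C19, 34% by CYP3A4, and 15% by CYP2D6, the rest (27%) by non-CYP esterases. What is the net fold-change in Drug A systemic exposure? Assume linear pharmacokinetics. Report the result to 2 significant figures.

CYP2C19: 0.24 × 0.08 = 0.0192
CYP3A4: 0.34 × 5.3 = 1.802
CYP2D6: 0.15 × 0.28 = 0.042
Other: 0.27 (unchanged)
CL_new/CL_old = 0.0192 + 1.802 + 0.042 + 0.27 = 2.1332.
Net systemic exposure ratio = 1 / 2.1332 = 0.47.

0.47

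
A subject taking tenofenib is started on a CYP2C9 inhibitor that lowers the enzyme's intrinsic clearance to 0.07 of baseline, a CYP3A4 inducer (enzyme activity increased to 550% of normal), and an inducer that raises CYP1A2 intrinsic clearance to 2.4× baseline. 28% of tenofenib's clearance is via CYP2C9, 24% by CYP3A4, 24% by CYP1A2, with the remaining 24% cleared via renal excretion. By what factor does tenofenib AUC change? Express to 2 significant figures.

CYP2C9: 0.28 × 0.07 = 0.0196
CYP3A4: 0.24 × 5.5 = 1.32
CYP1A2: 0.24 × 2.4 = 0.576
Other: 0.24 (unchanged)
Relative clearance = 0.0196 + 1.32 + 0.576 + 0.24 = 2.1556.
Because AUC varies inversely with clearance, the combined effect is 1 / 2.1556 = 0.46.

0.46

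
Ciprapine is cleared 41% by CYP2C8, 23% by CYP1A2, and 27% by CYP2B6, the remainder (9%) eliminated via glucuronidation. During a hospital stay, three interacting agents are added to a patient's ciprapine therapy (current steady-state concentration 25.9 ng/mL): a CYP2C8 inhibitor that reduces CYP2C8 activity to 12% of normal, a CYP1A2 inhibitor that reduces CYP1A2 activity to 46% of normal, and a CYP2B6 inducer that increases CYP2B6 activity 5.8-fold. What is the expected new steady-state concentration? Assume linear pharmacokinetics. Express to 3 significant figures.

The CYP2C8 pathway (41% of clearance) drops to 0.12× activity: 0.41 × 0.12 = 0.0492.
The CYP1A2 pathway (23% of clearance) drops to 0.46× activity: 0.23 × 0.46 = 0.1058.
The CYP2B6 pathway (27% of clearance) is boosted to 5.8× activity: 0.27 × 5.8 = 1.566.
Non-CYP routes (9%) are unchanged.
Relative clearance = 0.0492 + 0.1058 + 1.566 + 0.09 = 1.811.
New steady-state concentration = 25.9 / 1.811 = 14.3 ng/mL (concentration scales inversely with clearance).

14.3 ng/mL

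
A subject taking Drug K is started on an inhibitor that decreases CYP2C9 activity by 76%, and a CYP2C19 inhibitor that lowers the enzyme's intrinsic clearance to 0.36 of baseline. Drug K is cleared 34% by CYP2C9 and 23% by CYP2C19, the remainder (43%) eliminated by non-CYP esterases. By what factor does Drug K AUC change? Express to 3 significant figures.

1.68

The CYP2C9 pathway (34% of clearance) falls to 0.24× activity: 0.34 × 0.24 = 0.0816.
The CYP2C19 pathway (23% of clearance) is reduced to 0.36× activity: 0.23 × 0.36 = 0.0828.
The remaining 43% of clearance is unaffected.
CL_new/CL_old = 0.0816 + 0.0828 + 0.43 = 0.5944.
Because AUC varies inversely with clearance, the combined effect is 1 / 0.5944 = 1.68.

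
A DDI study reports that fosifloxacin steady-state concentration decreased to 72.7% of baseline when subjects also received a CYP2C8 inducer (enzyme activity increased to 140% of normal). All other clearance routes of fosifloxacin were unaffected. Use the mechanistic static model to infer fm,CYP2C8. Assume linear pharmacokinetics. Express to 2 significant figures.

Call the CYP2C8 fraction fm. After the interaction, CL_new/CL_old = fm × 1.4 + (1 − fm).
Steady-state concentration ratio = 1 / (new CL fraction), so new CL fraction = 1 / 0.727 = 1.376.
fm × 1.4 + 1 − fm = 1.376  ⇒  fm × (1.4 − 1) = 0.3755  ⇒  fm = 0.94.

0.94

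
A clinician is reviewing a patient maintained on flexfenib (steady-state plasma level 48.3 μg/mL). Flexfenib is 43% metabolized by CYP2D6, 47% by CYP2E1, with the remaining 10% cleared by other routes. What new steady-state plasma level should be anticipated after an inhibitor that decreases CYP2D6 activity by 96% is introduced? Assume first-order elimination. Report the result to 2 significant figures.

The CYP2D6 pathway (43% of clearance) falls to 0.04× activity: 0.43 × 0.04 = 0.0172.
CYP2E1 (47%) and the residual 10% are unaffected.
Relative clearance = 0.0172 + 0.47 + 0.1 = 0.5872.
With dosing unchanged, steady-state plasma level scales as 1/CL: 48.3 / 0.5872 = 82 μg/mL.

82 μg/mL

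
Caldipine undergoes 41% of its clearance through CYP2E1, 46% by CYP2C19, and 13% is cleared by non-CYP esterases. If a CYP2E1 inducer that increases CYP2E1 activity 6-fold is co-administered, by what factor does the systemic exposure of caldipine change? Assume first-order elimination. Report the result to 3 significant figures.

CYP2E1: 0.41 × 6 = 2.46
CYP2C19: 0.46 (unchanged)
Other: 0.13 (unchanged)
Relative clearance = 2.46 + 0.46 + 0.13 = 3.05.
Systemic exposure is inversely proportional to clearance, so the fold-change is 1 / 3.05 = 0.328.

0.328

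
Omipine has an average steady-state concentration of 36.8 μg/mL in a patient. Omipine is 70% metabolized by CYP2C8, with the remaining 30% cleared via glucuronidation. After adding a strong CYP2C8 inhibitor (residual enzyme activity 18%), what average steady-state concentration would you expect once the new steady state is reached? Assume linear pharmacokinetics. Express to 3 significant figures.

86.4 μg/mL

The CYP2C8 pathway (70% of clearance) drops to 0.18× activity: 0.7 × 0.18 = 0.126.
The remaining 30% of clearance is unaffected.
New clearance relative to baseline: 0.126 + 0.3 = 0.426.
New average steady-state concentration = baseline ÷ relative clearance = 36.8 / 0.426 = 86.4 μg/mL.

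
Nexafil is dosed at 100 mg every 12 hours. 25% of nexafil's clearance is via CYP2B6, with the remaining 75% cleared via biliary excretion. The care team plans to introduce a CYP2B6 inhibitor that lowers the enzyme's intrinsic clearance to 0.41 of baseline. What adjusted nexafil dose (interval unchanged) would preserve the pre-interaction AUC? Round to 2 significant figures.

85 mg

The CYP2B6 pathway (25% of clearance) drops to 0.41× activity: 0.25 × 0.41 = 0.1025.
Non-CYP routes (75%) are unchanged.
Relative clearance = 0.1025 + 0.75 = 0.8525.
Css,avg = (dose rate)/CL, so holding Css fixed requires dose ∝ CL: 100 × 0.8525 = 85 mg.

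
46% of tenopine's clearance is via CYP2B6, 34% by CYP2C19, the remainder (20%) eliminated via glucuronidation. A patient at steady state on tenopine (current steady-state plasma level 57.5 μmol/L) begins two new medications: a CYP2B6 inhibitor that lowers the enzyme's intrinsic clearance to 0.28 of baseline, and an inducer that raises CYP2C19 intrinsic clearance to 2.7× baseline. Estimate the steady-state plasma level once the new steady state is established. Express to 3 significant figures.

The CYP2B6 pathway (46% of clearance) falls to 0.28× activity: 0.46 × 0.28 = 0.1288.
The CYP2C19 pathway (34% of clearance) rises to 2.7× activity: 0.34 × 2.7 = 0.918.
The remaining 20% of clearance is unaffected.
Relative clearance = 0.1288 + 0.918 + 0.2 = 1.2468.
Steady-state plasma level ∝ 1/CL: new value = 57.5 / 1.2468 = 46.1 μmol/L.

46.1 μmol/L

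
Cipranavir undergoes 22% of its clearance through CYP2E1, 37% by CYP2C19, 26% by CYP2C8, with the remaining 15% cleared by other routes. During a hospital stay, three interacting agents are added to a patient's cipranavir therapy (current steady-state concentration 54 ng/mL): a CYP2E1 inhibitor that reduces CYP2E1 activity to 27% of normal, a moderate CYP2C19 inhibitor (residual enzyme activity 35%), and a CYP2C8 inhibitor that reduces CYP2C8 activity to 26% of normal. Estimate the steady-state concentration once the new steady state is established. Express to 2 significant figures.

1.3 × 10² ng/mL

The CYP2E1 pathway (22% of clearance) is reduced to 0.27× activity: 0.22 × 0.27 = 0.0594.
The CYP2C19 pathway (37% of clearance) drops to 0.35× activity: 0.37 × 0.35 = 0.1295.
The CYP2C8 pathway (26% of clearance) drops to 0.26× activity: 0.26 × 0.26 = 0.0676.
The remaining 15% of clearance is unaffected.
New clearance relative to baseline: 0.0594 + 0.1295 + 0.0676 + 0.15 = 0.4065.
New steady-state concentration = 54 / 0.4065 = 1.3 × 10² ng/mL (concentration scales inversely with clearance).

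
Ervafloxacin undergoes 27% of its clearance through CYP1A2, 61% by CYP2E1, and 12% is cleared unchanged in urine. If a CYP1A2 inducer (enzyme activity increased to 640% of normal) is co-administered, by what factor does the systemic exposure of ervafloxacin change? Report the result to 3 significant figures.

0.407

The CYP1A2 pathway (27% of clearance) is boosted to 6.4× activity: 0.27 × 6.4 = 1.728.
CYP2E1 (61%) and the residual 12% are unaffected.
Relative clearance = 1.728 + 0.61 + 0.12 = 2.458.
Systemic exposure ratio = CL_old/CL_new = 1 / 2.458 = 0.407.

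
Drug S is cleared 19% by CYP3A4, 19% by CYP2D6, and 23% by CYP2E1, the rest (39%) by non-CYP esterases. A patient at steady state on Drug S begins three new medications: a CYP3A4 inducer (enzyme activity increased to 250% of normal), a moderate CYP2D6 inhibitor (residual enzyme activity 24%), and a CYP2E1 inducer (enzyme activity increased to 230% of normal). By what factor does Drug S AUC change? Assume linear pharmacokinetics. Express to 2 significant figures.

0.69

CYP3A4: 0.19 × 2.5 = 0.475
CYP2D6: 0.19 × 0.24 = 0.0456
CYP2E1: 0.23 × 2.3 = 0.529
Other: 0.39 (unchanged)
New clearance relative to baseline: 0.475 + 0.0456 + 0.529 + 0.39 = 1.4396.
Net AUC ratio = 1 / 1.4396 = 0.69.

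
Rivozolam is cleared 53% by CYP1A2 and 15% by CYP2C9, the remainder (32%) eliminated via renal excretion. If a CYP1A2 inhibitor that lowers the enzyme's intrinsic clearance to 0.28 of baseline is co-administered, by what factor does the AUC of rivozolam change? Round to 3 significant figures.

1.62

The CYP1A2 pathway (53% of clearance) is reduced to 0.28× activity: 0.53 × 0.28 = 0.1484.
CYP2C9 (15%) and the residual 32% are unaffected.
New clearance relative to baseline: 0.1484 + 0.15 + 0.32 = 0.6184.
Since AUC ∝ 1/CL, the ratio is 1 / 0.6184 = 1.62.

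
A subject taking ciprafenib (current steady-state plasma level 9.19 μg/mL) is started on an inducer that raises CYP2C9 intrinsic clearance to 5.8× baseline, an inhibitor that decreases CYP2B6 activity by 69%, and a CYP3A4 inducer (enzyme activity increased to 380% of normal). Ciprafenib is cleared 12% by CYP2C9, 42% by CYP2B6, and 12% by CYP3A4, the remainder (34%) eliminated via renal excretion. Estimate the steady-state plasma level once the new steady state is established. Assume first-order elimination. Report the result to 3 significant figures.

5.67 μg/mL

The CYP2C9 pathway (12% of clearance) is boosted to 5.8× activity: 0.12 × 5.8 = 0.696.
The CYP2B6 pathway (42% of clearance) is reduced to 0.31× activity: 0.42 × 0.31 = 0.1302.
The CYP3A4 pathway (12% of clearance) is boosted to 3.8× activity: 0.12 × 3.8 = 0.456.
Non-CYP routes (34%) are unchanged.
New clearance relative to baseline: 0.696 + 0.1302 + 0.456 + 0.34 = 1.6222.
Dividing the baseline by the relative clearance: 9.19 / 1.6222 = 5.67 μg/mL.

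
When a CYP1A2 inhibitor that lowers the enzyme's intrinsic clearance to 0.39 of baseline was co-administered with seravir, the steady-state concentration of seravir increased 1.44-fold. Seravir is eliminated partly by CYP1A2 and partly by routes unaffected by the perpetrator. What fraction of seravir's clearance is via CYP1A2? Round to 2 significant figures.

Call the CYP1A2 fraction fm. After the interaction, CL_new/CL_old = fm × 0.39 + (1 − fm).
Steady-state concentration ratio = 1 / (new CL fraction), so new CL fraction = 1 / 1.44 = 0.6944.
fm × 0.39 + 1 − fm = 0.6944  ⇒  fm × (0.39 − 1) = −0.3056  ⇒  fm = 0.50.

0.50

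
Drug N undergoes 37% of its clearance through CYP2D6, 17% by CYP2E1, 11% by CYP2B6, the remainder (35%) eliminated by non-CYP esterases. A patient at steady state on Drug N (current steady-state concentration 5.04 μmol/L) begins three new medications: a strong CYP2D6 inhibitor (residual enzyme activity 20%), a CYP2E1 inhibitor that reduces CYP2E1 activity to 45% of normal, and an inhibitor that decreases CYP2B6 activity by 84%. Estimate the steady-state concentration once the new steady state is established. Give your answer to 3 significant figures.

9.73 μmol/L

The CYP2D6 pathway (37% of clearance) drops to 0.2× activity: 0.37 × 0.2 = 0.074.
The CYP2E1 pathway (17% of clearance) is reduced to 0.45× activity: 0.17 × 0.45 = 0.0765.
The CYP2B6 pathway (11% of clearance) falls to 0.16× activity: 0.11 × 0.16 = 0.0176.
Non-CYP routes (35%) are unchanged.
CL_new/CL_old = 0.074 + 0.0765 + 0.0176 + 0.35 = 0.5181.
Steady-state concentration ∝ 1/CL: new value = 5.04 / 0.5181 = 9.73 μmol/L.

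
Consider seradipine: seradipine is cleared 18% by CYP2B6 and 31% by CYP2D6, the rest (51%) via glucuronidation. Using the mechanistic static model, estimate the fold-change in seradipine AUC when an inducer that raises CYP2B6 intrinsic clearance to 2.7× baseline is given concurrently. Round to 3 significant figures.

The CYP2B6 pathway (18% of clearance) increases to 2.7× activity: 0.18 × 2.7 = 0.486.
CYP2D6 (31%) and the residual 51% are unaffected.
New clearance relative to baseline: 0.486 + 0.31 + 0.51 = 1.306.
Since AUC ∝ 1/CL, the ratio is 1 / 1.306 = 0.766.

0.766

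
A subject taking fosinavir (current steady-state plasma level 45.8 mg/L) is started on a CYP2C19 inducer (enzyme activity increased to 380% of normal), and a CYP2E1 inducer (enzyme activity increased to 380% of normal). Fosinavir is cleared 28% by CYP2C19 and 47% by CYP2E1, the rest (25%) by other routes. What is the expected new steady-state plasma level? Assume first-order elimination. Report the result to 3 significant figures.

CYP2C19: 0.28 × 3.8 = 1.064
CYP2E1: 0.47 × 3.8 = 1.786
Other: 0.25 (unchanged)
CL_new/CL_old = 1.064 + 1.786 + 0.25 = 3.1.
New steady-state plasma level = 45.8 / 3.1 = 14.8 mg/L (concentration scales inversely with clearance).

14.8 mg/L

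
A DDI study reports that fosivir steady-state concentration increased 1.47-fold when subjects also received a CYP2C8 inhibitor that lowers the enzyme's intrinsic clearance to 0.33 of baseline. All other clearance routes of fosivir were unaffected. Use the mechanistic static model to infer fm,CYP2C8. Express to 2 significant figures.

CL'/CL = 1 / 1.47 = 0.6803
0.33·fm + (1 − fm) = 0.6803
fm = (0.6803 − 1) / (0.33 − 1) = 0.48

0.48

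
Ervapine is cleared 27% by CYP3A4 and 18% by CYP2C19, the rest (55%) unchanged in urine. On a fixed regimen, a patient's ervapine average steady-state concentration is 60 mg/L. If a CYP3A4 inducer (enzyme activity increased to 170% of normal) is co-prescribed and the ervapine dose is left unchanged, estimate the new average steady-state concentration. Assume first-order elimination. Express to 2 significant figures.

CYP3A4: 0.27 × 1.7 = 0.459
CYP2C19: 0.18 (unchanged)
Other: 0.55 (unchanged)
CL_new/CL_old = 0.459 + 0.18 + 0.55 = 1.189.
With dosing unchanged, average steady-state concentration scales as 1/CL: 60 / 1.189 = 50 mg/L.

50 mg/L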